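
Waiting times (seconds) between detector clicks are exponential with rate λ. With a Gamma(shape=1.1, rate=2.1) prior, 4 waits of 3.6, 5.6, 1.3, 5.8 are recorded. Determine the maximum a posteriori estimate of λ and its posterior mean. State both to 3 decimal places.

MAP: 0.223. Posterior mean: 0.277.

Σ times = 16.3. Posterior: Gamma(shape = 1.1+4 = 5.1, rate = 2.1+16.3 = 18.4).
Mode = (α−1)/β = 4.1/18.4 = 0.223.
Mean = α/β = 5.1/18.4 = 0.277.
Right-skewed posterior ⇒ mode < mean.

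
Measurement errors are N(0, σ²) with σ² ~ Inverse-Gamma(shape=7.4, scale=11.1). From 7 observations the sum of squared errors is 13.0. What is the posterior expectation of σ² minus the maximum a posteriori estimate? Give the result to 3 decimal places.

Posterior: Inverse-Gamma(shape = 7.4+7/2 = 10.9, scale = 11.1+13.0/2 = 17.6).
Mode = β/(α+1) = 17.6/11.9 = 1.479.
Mean = β/(α−1) = 17.6/9.9 = 1.778.
Difference = 1.778 − 1.479 = 0.299.
Mean > mode: the posterior has a right tail.

0.299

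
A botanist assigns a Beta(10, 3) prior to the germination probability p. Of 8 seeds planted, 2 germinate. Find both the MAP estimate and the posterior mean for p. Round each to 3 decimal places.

MAP estimate = 0.579, posterior mean = 0.571

Posterior: Beta(10+2, 3+6) = Beta(12, 9).
Mode = (12−1)/(12+9−2) = 11/19 = 0.579.
Mean = 12/(12+9) = 12/21 = 0.571.
The mean is pulled below the mode by the posterior's left skew.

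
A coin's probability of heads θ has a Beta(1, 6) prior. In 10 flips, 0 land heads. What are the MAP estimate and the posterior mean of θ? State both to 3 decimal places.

Posterior: Beta(1+0, 6+10) = Beta(1, 16).
Since α = 1 ≤ 1 and β > 1, the Beta density is monotone decreasing on [0,1]; the mode is at 0.
Mean = 1/(1+16) = 0.059.

MAP estimate = 0.000, posterior mean = 0.059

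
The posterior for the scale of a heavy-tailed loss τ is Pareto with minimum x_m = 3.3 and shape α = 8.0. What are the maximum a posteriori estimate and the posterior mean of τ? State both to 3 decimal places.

MAP = 3.300; posterior mean = 3.771

The Pareto density is strictly decreasing on [x_m, ∞), so the mode is x_m = 3.300.
Mean = α·x_m/(α−1) = 8.0·3.3/7.0 = 3.771.
The mean is pulled above the mode by the posterior's right skew.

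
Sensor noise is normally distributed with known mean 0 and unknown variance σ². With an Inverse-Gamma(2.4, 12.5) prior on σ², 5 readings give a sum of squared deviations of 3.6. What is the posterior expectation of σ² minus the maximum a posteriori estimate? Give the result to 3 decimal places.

1.243

Posterior: Inverse-Gamma(shape = 2.4+5/2 = 4.9, scale = 12.5+3.6/2 = 14.3).
Mode = β/(α+1) = 14.3/5.9 = 2.424.
Mean = β/(α−1) = 14.3/3.9 = 3.667.
Difference = 3.667 − 2.424 = 1.243.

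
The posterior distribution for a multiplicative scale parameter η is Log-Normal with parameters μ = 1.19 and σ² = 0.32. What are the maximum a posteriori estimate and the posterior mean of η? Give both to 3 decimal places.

maximum a posteriori estimate = 2.387, posterior mean = 3.857

Mode = exp(μ − σ²) = exp(0.87) = 2.387.
Mean = exp(μ + σ²/2) = exp(1.350) = 3.857.
The posterior is right-skewed, so the mean exceeds the mode.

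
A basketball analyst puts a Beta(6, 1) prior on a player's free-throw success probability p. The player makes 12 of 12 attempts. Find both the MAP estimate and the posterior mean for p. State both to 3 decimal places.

MAP estimate = 1.000, posterior mean = 0.947

Posterior: Beta(6+12, 1+0) = Beta(18, 1).
Since β = 1 ≤ 1 and α > 1, the Beta density is monotone increasing on [0,1]; the mode is at 1.
Mean = 18/(18+1) = 0.947.
Left-skewed posterior ⇒ mean < mode.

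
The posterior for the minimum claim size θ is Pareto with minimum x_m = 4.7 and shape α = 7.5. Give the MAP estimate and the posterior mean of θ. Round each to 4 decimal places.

The Pareto density is strictly decreasing on [x_m, ∞), so the mode is x_m = 4.7000.
Mean = α·x_m/(α−1) = 7.5·4.7/6.5 = 5.4231.
The posterior is right-skewed, so the mean exceeds the mode.

θ_MAP = 4.7000, E[θ|data] = 5.4231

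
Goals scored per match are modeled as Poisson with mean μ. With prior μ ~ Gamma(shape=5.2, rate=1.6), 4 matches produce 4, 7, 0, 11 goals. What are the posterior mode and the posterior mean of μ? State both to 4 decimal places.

posterior mode = 4.6786, posterior mean = 4.8571

Σ counts = 22. Posterior: Gamma(shape = 5.2+22 = 27.2, rate = 1.6+4 = 5.6).
Mode = (α−1)/β = 26.2/5.6 = 4.6786.
Mean = α/β = 27.2/5.6 = 4.8571.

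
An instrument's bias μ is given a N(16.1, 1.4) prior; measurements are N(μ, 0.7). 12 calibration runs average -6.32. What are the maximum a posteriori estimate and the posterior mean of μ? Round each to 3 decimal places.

Posterior for μ is Normal. Precision-weighted mean: (1/1.4·16.1 + 12/0.7·-6.32) / (1/1.4 + 12/0.7) = -5.423.
A Normal posterior is symmetric, so mode = mean.

MAP: -5.423. Posterior mean: -5.423.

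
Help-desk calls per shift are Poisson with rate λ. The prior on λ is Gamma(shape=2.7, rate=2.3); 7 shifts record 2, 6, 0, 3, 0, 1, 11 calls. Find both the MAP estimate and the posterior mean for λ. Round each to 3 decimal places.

Σ counts = 23. Posterior: Gamma(shape = 2.7+23 = 25.7, rate = 2.3+7 = 9.3).
Mode = (α−1)/β = 24.7/9.3 = 2.656.
Mean = α/β = 25.7/9.3 = 2.763.
The mean is pulled above the mode by the posterior's right skew.

λ_MAP = 2.656, E[λ|data] = 2.763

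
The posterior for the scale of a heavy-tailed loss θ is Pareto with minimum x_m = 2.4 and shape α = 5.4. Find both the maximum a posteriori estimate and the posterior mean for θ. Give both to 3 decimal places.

The Pareto density is strictly decreasing on [x_m, ∞), so the mode is x_m = 2.400.
Mean = α·x_m/(α−1) = 5.4·2.4/4.4 = 2.945.
Right-skewed posterior ⇒ mode < mean.

θ_MAP = 2.400, E[θ|data] = 2.945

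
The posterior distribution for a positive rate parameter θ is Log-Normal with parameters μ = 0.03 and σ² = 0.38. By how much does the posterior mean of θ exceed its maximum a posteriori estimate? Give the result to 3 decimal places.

0.541

Mode = exp(μ − σ²) = exp(-0.35) = 0.705.
Mean = exp(μ + σ²/2) = exp(0.220) = 1.246.
Difference = 1.246 − 0.705 = 0.541.
Mean > mode: the posterior has a right tail.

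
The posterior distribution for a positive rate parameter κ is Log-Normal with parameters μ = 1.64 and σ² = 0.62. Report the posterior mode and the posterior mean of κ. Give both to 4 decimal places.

Mode = exp(μ − σ²) = exp(1.02) = 2.7732.
Mean = exp(μ + σ²/2) = exp(1.950) = 7.0287.

posterior mode = 2.7732, posterior mean = 7.0287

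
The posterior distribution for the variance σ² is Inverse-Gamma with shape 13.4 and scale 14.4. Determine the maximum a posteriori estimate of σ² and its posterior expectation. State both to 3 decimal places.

Mode = β/(α+1) = 14.4/14.4 = 1.000.
Mean = β/(α−1) = 14.4/12.4 = 1.161.

maximum a posteriori estimate = 1.000, posterior expectation = 1.161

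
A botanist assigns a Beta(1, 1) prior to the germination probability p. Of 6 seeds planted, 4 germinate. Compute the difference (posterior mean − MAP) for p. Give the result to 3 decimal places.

-0.042

Posterior: Beta(1+4, 1+2) = Beta(5, 3).
Mode = (5−1)/(5+3−2) = 4/6 = 0.667.
With a flat prior the MAP equals the MLE, 4/6.
Mean = 5/(5+3) = 5/8 = 0.625.
Difference = 0.625 − 0.667 = -0.042.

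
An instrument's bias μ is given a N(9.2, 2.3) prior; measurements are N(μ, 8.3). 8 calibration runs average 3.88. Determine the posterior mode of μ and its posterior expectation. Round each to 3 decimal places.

posterior mode = 5.534, posterior expectation = 5.534

Posterior for μ is Normal. Precision-weighted mean: (1/2.3·9.2 + 8/8.3·3.88) / (1/2.3 + 8/8.3) = 5.534.
A Normal posterior is symmetric, so mode = mean.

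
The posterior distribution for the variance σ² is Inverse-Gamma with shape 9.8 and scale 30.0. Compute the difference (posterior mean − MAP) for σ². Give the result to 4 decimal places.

0.6313

Mode = β/(α+1) = 30.0/10.8 = 2.7778.
Mean = β/(α−1) = 30.0/8.8 = 3.4091.
Difference = 3.4091 − 2.7778 = 0.6313.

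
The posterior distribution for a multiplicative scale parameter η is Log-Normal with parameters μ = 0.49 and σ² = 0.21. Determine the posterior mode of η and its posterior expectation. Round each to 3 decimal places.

Mode = exp(μ − σ²) = exp(0.28) = 1.323.
Mean = exp(μ + σ²/2) = exp(0.595) = 1.813.
Mean > mode: the posterior has a right tail.

η_MAP = 1.323, E[η|data] = 1.813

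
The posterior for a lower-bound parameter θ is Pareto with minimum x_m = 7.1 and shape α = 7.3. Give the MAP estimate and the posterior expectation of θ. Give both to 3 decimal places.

MAP: 7.100. Posterior mean: 8.227.

The Pareto density is strictly decreasing on [x_m, ∞), so the mode is x_m = 7.100.
Mean = α·x_m/(α−1) = 7.3·7.1/6.3 = 8.227.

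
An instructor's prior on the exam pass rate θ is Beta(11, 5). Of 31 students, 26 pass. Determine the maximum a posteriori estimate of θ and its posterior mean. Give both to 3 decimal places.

MAP = 0.800; posterior mean = 0.787

Posterior: Beta(11+26, 5+5) = Beta(37, 10).
Mode = (37−1)/(37+10−2) = 36/45 = 0.800.
Mean = 37/(37+10) = 37/47 = 0.787.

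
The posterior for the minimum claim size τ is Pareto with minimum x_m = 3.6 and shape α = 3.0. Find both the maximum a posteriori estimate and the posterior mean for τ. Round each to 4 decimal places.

MAP = 3.6000; posterior mean = 5.4000

The Pareto density is strictly decreasing on [x_m, ∞), so the mode is x_m = 3.6000.
Mean = α·x_m/(α−1) = 3.0·3.6/2.0 = 5.4000.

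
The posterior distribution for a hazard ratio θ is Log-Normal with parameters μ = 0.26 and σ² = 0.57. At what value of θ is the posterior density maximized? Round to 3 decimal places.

Mode = exp(μ − σ²) = exp(-0.31) = 0.733.
Mean = exp(μ + σ²/2) = exp(0.545) = 1.725.
This is the posterior mode — the MAP estimate.

0.733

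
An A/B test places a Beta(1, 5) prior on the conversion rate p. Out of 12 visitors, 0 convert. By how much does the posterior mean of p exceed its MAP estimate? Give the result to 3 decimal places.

0.056

Posterior: Beta(1+0, 5+12) = Beta(1, 17).
Since α = 1 ≤ 1 and β > 1, the Beta density is monotone decreasing on [0,1]; the mode is at 0.
Mean = 1/(1+17) = 0.056.
Difference = 0.056 − 0.000 = 0.056.
Mean > mode: the posterior has a right tail.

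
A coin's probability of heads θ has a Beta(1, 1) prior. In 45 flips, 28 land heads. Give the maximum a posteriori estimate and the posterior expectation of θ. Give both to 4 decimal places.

θ_MAP = 0.6222, E[θ|data] = 0.6170

Posterior: Beta(1+28, 1+17) = Beta(29, 18).
Mode = (29−1)/(29+18−2) = 28/45 = 0.6222.
Mean = 29/(29+18) = 29/47 = 0.6170.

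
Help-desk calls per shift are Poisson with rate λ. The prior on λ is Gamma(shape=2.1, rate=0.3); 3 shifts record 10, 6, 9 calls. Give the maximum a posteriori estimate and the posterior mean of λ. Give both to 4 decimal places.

λ_MAP = 7.9091, E[λ|data] = 8.2121

Σ counts = 25. Posterior: Gamma(shape = 2.1+25 = 27.1, rate = 0.3+3 = 3.3).
Mode = (α−1)/β = 26.1/3.3 = 7.9091.
Mean = α/β = 27.1/3.3 = 8.2121.
The mean is pulled above the mode by the posterior's right skew.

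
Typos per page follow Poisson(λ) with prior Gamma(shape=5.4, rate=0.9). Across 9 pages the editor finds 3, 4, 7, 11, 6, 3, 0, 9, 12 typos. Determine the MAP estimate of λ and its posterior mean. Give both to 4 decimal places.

Σ counts = 55. Posterior: Gamma(shape = 5.4+55 = 60.4, rate = 0.9+9 = 9.9).
Mode = (α−1)/β = 59.4/9.9 = 6.0000.
Mean = α/β = 60.4/9.9 = 6.1010.

MAP estimate = 6.0000, posterior mean = 6.1010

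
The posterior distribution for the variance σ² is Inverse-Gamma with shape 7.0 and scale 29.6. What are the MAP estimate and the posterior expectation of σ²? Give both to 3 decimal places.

Mode = β/(α+1) = 29.6/8.0 = 3.700.
Mean = β/(α−1) = 29.6/6.0 = 4.933.
Right-skewed posterior ⇒ mode < mean.

MAP = 3.700; posterior mean = 4.933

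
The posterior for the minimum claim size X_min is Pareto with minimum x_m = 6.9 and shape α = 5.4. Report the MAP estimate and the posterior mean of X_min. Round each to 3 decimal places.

X_min_MAP = 6.900, E[X_min|data] = 8.468

The Pareto density is strictly decreasing on [x_m, ∞), so the mode is x_m = 6.900.
Mean = α·x_m/(α−1) = 5.4·6.9/4.4 = 8.468.
Mean > mode: the posterior has a right tail.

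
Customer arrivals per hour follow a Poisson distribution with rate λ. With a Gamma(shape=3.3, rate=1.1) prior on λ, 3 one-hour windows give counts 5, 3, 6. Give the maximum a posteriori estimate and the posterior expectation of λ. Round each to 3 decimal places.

Σ counts = 14. Posterior: Gamma(shape = 3.3+14 = 17.3, rate = 1.1+3 = 4.1).
Mode = (α−1)/β = 16.3/4.1 = 3.976.
Mean = α/β = 17.3/4.1 = 4.220.
The posterior is right-skewed, so the mean exceeds the mode.

MAP = 3.976, posterior mean = 4.220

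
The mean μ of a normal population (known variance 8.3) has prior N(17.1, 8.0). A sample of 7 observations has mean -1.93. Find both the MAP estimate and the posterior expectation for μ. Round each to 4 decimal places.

MAP = 0.5264; posterior mean = 0.5264

Posterior for μ is Normal. Precision-weighted mean: (1/8.0·17.1 + 7/8.3·-1.93) / (1/8.0 + 7/8.3) = 0.5264.
A Normal posterior is symmetric, so mode = mean.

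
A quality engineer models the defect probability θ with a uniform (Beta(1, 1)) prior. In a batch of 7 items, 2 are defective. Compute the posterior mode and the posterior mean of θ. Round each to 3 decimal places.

Posterior: Beta(1+2, 1+5) = Beta(3, 6).
Mode = (3−1)/(3+6−2) = 2/7 = 0.286.
With a flat prior the MAP equals the MLE, 2/7.
Mean = 3/(3+6) = 3/9 = 0.333.
The posterior is right-skewed, so the mean exceeds the mode.

MAP = 0.286, posterior mean = 0.333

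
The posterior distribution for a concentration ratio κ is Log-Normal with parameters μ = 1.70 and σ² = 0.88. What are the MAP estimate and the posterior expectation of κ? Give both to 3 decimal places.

κ_MAP = 2.270, E[κ|data] = 8.499

Mode = exp(μ − σ²) = exp(0.82) = 2.270.
Mean = exp(μ + σ²/2) = exp(2.140) = 8.499.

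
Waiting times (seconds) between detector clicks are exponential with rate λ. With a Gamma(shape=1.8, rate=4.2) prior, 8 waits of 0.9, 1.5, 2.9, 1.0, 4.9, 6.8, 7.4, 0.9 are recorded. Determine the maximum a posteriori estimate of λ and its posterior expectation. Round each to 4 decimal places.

Σ times = 26.3. Posterior: Gamma(shape = 1.8+8 = 9.8, rate = 4.2+26.3 = 30.5).
Mode = (α−1)/β = 8.8/30.5 = 0.2885.
Mean = α/β = 9.8/30.5 = 0.3213.
Mean > mode: the posterior has a right tail.

maximum a posteriori estimate = 0.2885, posterior expectation = 0.3213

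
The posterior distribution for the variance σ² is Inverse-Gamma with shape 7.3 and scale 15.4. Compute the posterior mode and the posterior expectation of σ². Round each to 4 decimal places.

Mode = β/(α+1) = 15.4/8.3 = 1.8554.
Mean = β/(α−1) = 15.4/6.3 = 2.4444.

MAP = 1.8554; posterior mean = 2.4444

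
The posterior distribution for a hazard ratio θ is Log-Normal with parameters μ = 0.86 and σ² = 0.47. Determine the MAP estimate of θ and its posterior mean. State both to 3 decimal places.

MAP = 1.477, posterior mean = 2.989

Mode = exp(μ − σ²) = exp(0.39) = 1.477.
Mean = exp(μ + σ²/2) = exp(1.095) = 2.989.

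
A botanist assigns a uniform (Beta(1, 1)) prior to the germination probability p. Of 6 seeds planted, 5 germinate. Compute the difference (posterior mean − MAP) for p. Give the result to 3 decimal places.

Posterior: Beta(1+5, 1+1) = Beta(6, 2).
Mode = (6−1)/(6+2−2) = 5/6 = 0.833.
Mean = 6/(6+2) = 6/8 = 0.750.
Difference = 0.750 − 0.833 = -0.083.
Left-skewed posterior ⇒ mean < mode.

-0.083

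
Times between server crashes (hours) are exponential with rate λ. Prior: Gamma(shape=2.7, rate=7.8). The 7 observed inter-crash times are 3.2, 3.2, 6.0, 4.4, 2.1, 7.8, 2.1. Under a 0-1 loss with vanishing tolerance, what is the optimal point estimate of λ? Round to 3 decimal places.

0.238

Σ times = 28.8. Posterior: Gamma(shape = 2.7+7 = 9.7, rate = 7.8+28.8 = 36.6).
Mode = (α−1)/β = 8.7/36.6 = 0.238.
Mean = α/β = 9.7/36.6 = 0.265.
This is the posterior mode — the MAP estimate.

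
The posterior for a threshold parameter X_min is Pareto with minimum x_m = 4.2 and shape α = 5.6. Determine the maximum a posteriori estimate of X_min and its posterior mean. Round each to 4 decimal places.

The Pareto density is strictly decreasing on [x_m, ∞), so the mode is x_m = 4.2000.
Mean = α·x_m/(α−1) = 5.6·4.2/4.6 = 5.1130.

MAP = 4.2000, posterior mean = 5.1130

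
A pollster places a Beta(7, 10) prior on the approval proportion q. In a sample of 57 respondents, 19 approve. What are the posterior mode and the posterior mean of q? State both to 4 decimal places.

Posterior: Beta(7+19, 10+38) = Beta(26, 48).
Mode = (26−1)/(26+48−2) = 25/72 = 0.3472.
Mean = 26/(26+48) = 26/74 = 0.3514.

q_MAP = 0.3472, E[q|data] = 0.3514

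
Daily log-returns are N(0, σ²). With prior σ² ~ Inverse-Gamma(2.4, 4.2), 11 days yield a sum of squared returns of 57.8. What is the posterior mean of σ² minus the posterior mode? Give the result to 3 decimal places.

Posterior: Inverse-Gamma(shape = 2.4+11/2 = 7.9, scale = 4.2+57.8/2 = 33.1).
Mode = β/(α+1) = 33.1/8.9 = 3.719.
Mean = β/(α−1) = 33.1/6.9 = 4.797.
Difference = 4.797 − 3.719 = 1.078.

1.078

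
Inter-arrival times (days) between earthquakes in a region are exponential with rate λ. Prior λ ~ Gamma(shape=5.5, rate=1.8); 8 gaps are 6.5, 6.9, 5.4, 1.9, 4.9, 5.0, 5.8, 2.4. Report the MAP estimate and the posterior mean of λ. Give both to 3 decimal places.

Σ times = 38.8. Posterior: Gamma(shape = 5.5+8 = 13.5, rate = 1.8+38.8 = 40.6).
Mode = (α−1)/β = 12.5/40.6 = 0.308.
Mean = α/β = 13.5/40.6 = 0.333.
The mean is pulled above the mode by the posterior's right skew.

MAP = 0.308; posterior mean = 0.333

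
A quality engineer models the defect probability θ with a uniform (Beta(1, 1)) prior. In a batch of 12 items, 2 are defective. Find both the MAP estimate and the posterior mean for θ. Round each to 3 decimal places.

MAP: 0.167. Posterior mean: 0.214.

Posterior: Beta(1+2, 1+10) = Beta(3, 11).
Mode = (3−1)/(3+11−2) = 2/12 = 0.167.
With a flat prior the MAP equals the MLE, 2/12.
Mean = 3/(3+11) = 3/14 = 0.214.
The posterior is right-skewed, so the mean exceeds the mode.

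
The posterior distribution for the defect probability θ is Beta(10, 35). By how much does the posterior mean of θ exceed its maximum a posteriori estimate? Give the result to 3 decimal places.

Mode = (10−1)/(10+35−2) = 9/43 = 0.209.
Mean = 10/(10+35) = 10/45 = 0.222.
Difference = 0.222 − 0.209 = 0.013.
Right-skewed posterior ⇒ mode < mean.

0.013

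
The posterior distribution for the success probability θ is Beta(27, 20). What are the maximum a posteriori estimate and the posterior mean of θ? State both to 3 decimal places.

θ_MAP = 0.578, E[θ|data] = 0.574

Mode = (27−1)/(27+20−2) = 26/45 = 0.578.
Mean = 27/(27+20) = 27/47 = 0.574.
Left-skewed posterior ⇒ mean < mode.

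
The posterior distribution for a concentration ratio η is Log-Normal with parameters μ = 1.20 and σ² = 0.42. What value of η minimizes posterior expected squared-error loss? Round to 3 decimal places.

4.096

Mode = exp(μ − σ²) = exp(0.78) = 2.181.
Mean = exp(μ + σ²/2) = exp(1.410) = 4.096.
Squared-error loss ⇒ the optimal estimator is the posterior mean.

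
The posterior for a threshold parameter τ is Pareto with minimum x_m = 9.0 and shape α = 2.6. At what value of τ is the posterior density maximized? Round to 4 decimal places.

The Pareto density is strictly decreasing on [x_m, ∞), so the mode is x_m = 9.0000.
Mean = α·x_m/(α−1) = 2.6·9.0/1.6 = 14.6250.
This is the posterior mode — the MAP estimate.

9.0000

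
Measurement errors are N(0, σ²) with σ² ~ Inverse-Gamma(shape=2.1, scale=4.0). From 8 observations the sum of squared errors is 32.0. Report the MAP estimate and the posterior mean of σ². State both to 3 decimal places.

Posterior: Inverse-Gamma(shape = 2.1+8/2 = 6.1, scale = 4.0+32.0/2 = 20.0).
Mode = β/(α+1) = 20.0/7.1 = 2.817.
Mean = β/(α−1) = 20.0/5.1 = 3.922.
Right-skewed posterior ⇒ mode < mean.

MAP estimate = 2.817, posterior mean = 3.922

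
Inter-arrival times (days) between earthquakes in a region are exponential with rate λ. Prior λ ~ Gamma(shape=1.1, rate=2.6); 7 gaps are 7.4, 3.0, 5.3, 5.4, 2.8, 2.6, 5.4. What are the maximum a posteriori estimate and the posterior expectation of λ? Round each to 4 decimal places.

λ_MAP = 0.2058, E[λ|data] = 0.2348

Σ times = 31.9. Posterior: Gamma(shape = 1.1+7 = 8.1, rate = 2.6+31.9 = 34.5).
Mode = (α−1)/β = 7.1/34.5 = 0.2058.
Mean = α/β = 8.1/34.5 = 0.2348.
Right-skewed posterior ⇒ mode < mean.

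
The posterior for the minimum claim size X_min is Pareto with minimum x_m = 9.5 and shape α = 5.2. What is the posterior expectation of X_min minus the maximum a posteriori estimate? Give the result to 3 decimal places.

2.262

The Pareto density is strictly decreasing on [x_m, ∞), so the mode is x_m = 9.500.
Mean = α·x_m/(α−1) = 5.2·9.5/4.2 = 11.762.
Difference = 11.762 − 9.500 = 2.262.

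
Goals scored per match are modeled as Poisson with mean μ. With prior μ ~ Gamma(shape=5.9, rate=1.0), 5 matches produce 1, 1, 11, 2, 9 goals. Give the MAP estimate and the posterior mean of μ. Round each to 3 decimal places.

MAP estimate = 4.817, posterior mean = 4.983

Σ counts = 24. Posterior: Gamma(shape = 5.9+24 = 29.9, rate = 1.0+5 = 6.0).
Mode = (α−1)/β = 28.9/6.0 = 4.817.
Mean = α/β = 29.9/6.0 = 4.983.
The posterior is right-skewed, so the mean exceeds the mode.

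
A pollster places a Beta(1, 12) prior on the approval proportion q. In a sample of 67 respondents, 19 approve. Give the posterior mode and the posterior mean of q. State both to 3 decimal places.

Posterior: Beta(1+19, 12+48) = Beta(20, 60).
Mode = (20−1)/(20+60−2) = 19/78 = 0.244.
Mean = 20/(20+60) = 20/80 = 0.250.
Mean > mode: the posterior has a right tail.

posterior mode = 0.244, posterior mean = 0.250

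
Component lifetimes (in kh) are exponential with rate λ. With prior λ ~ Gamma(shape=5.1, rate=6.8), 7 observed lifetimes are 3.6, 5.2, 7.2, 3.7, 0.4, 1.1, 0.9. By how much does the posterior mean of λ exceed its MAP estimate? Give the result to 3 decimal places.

0.035

Σ times = 22.1. Posterior: Gamma(shape = 5.1+7 = 12.1, rate = 6.8+22.1 = 28.9).
Mode = (α−1)/β = 11.1/28.9 = 0.384.
Mean = α/β = 12.1/28.9 = 0.419.
Difference = 0.419 − 0.384 = 0.035.
Mean > mode: the posterior has a right tail.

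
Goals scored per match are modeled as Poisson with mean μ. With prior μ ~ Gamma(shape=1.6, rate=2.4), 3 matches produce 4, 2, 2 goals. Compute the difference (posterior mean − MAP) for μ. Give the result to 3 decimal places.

Σ counts = 8. Posterior: Gamma(shape = 1.6+8 = 9.6, rate = 2.4+3 = 5.4).
Mode = (α−1)/β = 8.6/5.4 = 1.593.
Mean = α/β = 9.6/5.4 = 1.778.
Difference = 1.778 − 1.593 = 0.185.

0.185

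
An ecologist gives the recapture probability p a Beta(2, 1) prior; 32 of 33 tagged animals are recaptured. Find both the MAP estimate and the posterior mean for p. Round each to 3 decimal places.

Posterior: Beta(2+32, 1+1) = Beta(34, 2).
Mode = (34−1)/(34+2−2) = 33/34 = 0.971.
Mean = 34/(34+2) = 34/36 = 0.944.

p_MAP = 0.971, E[p|data] = 0.944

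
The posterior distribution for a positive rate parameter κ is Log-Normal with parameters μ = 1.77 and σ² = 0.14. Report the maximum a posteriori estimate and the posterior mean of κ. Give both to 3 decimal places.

MAP = 5.104, posterior mean = 6.297

Mode = exp(μ − σ²) = exp(1.63) = 5.104.
Mean = exp(μ + σ²/2) = exp(1.840) = 6.297.
The posterior is right-skewed, so the mean exceeds the mode.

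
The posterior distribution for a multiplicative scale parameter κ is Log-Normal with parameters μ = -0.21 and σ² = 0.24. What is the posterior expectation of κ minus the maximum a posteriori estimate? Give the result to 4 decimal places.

0.2763

Mode = exp(μ − σ²) = exp(-0.45) = 0.6376.
Mean = exp(μ + σ²/2) = exp(-0.090) = 0.9139.
Difference = 0.9139 − 0.6376 = 0.2763.
Right-skewed posterior ⇒ mode < mean.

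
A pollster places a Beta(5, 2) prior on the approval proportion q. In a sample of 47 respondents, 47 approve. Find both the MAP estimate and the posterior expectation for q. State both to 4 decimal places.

MAP estimate = 0.9808, posterior expectation = 0.9630

Posterior: Beta(5+47, 2+0) = Beta(52, 2).
Mode = (52−1)/(52+2−2) = 51/52 = 0.9808.
Mean = 52/(52+2) = 52/54 = 0.9630.
The mean is pulled below the mode by the posterior's left skew.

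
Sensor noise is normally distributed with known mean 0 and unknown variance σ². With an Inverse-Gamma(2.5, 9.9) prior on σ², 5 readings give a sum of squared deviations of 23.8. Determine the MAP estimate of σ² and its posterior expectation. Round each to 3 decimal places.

Posterior: Inverse-Gamma(shape = 2.5+5/2 = 5.0, scale = 9.9+23.8/2 = 21.8).
Mode = β/(α+1) = 21.8/6.0 = 3.633.
Mean = β/(α−1) = 21.8/4.0 = 5.450.
Right-skewed posterior ⇒ mode < mean.

MAP = 3.633; posterior mean = 5.450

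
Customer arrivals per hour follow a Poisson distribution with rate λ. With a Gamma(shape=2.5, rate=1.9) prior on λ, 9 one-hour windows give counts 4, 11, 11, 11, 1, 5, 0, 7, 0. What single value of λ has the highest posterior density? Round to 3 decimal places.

Σ counts = 50. Posterior: Gamma(shape = 2.5+50 = 52.5, rate = 1.9+9 = 10.9).
Mode = (α−1)/β = 51.5/10.9 = 4.725.
Mean = α/β = 52.5/10.9 = 4.817.
This is the posterior mode — the MAP estimate.

4.725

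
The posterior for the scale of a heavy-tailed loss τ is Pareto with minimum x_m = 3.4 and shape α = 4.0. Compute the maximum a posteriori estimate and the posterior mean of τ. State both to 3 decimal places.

MAP = 3.400, posterior mean = 4.533

The Pareto density is strictly decreasing on [x_m, ∞), so the mode is x_m = 3.400.
Mean = α·x_m/(α−1) = 4.0·3.4/3.0 = 4.533.
Mean > mode: the posterior has a right tail.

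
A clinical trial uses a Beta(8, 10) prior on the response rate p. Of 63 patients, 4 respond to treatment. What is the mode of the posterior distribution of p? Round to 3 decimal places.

Posterior: Beta(8+4, 10+59) = Beta(12, 69).
Mode = (12−1)/(12+69−2) = 11/79 = 0.139.
Mean = 12/(12+69) = 12/81 = 0.148.
This is the posterior mode — the MAP estimate.

0.139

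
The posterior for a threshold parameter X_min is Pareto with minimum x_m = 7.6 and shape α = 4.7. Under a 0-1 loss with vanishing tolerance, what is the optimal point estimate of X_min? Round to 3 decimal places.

The Pareto density is strictly decreasing on [x_m, ∞), so the mode is x_m = 7.600.
Mean = α·x_m/(α−1) = 4.7·7.6/3.7 = 9.654.
This is the posterior mode — the MAP estimate.

7.600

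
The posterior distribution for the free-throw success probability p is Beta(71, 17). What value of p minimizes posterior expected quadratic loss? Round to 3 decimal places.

0.807

Mode = (71−1)/(71+17−2) = 70/86 = 0.814.
Mean = 71/(71+17) = 71/88 = 0.807.
Quadratic loss ⇒ the optimal estimator is the posterior mean.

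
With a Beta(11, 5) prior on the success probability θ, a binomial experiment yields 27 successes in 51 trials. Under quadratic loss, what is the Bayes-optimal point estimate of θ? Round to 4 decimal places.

Posterior: Beta(11+27, 5+24) = Beta(38, 29).
Mode = (38−1)/(38+29−2) = 37/65 = 0.5692.
Mean = 38/(38+29) = 38/67 = 0.5672.
Quadratic loss ⇒ the optimal estimator is the posterior mean.

0.5672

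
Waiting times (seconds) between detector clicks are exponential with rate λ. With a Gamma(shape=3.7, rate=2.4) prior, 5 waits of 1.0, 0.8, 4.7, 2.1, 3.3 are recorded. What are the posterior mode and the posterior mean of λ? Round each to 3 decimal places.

Σ times = 11.9. Posterior: Gamma(shape = 3.7+5 = 8.7, rate = 2.4+11.9 = 14.3).
Mode = (α−1)/β = 7.7/14.3 = 0.538.
Mean = α/β = 8.7/14.3 = 0.608.
Right-skewed posterior ⇒ mode < mean.

MAP = 0.538, posterior mean = 0.608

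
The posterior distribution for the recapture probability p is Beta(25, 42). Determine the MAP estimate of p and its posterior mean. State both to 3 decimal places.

MAP = 0.369, posterior mean = 0.373

Mode = (25−1)/(25+42−2) = 24/65 = 0.369.
Mean = 25/(25+42) = 25/67 = 0.373.
Mean > mode: the posterior has a right tail.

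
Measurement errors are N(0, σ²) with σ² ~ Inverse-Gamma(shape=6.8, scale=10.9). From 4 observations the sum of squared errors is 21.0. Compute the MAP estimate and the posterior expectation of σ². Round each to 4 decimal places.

Posterior: Inverse-Gamma(shape = 6.8+4/2 = 8.8, scale = 10.9+21.0/2 = 21.4).
Mode = β/(α+1) = 21.4/9.8 = 2.1837.
Mean = β/(α−1) = 21.4/7.8 = 2.7436.
Right-skewed posterior ⇒ mode < mean.

MAP estimate = 2.1837, posterior expectation = 2.7436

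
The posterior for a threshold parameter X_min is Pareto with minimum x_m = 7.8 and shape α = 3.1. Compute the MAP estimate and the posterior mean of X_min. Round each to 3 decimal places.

The Pareto density is strictly decreasing on [x_m, ∞), so the mode is x_m = 7.800.
Mean = α·x_m/(α−1) = 3.1·7.8/2.1 = 11.514.
Right-skewed posterior ⇒ mode < mean.

MAP estimate = 7.800, posterior mean = 11.514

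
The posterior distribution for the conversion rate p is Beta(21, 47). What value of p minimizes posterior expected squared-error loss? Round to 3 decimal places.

Mode = (21−1)/(21+47−2) = 20/66 = 0.303.
Mean = 21/(21+47) = 21/68 = 0.309.
Squared-error loss ⇒ the optimal estimator is the posterior mean.

0.309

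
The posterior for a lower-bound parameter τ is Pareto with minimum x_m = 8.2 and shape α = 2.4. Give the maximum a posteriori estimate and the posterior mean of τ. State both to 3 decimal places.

τ_MAP = 8.200, E[τ|data] = 14.057

The Pareto density is strictly decreasing on [x_m, ∞), so the mode is x_m = 8.200.
Mean = α·x_m/(α−1) = 2.4·8.2/1.4 = 14.057.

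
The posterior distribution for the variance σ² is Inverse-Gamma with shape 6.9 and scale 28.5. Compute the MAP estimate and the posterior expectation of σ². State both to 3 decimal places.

MAP: 3.608. Posterior mean: 4.831.

Mode = β/(α+1) = 28.5/7.9 = 3.608.
Mean = β/(α−1) = 28.5/5.9 = 4.831.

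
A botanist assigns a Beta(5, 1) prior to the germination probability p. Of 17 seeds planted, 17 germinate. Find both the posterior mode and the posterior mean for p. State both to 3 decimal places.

Posterior: Beta(5+17, 1+0) = Beta(22, 1).
Since β = 1 ≤ 1 and α > 1, the Beta density is monotone increasing on [0,1]; the mode is at 1.
Mean = 22/(22+1) = 0.957.

MAP: 1.000. Posterior mean: 0.957.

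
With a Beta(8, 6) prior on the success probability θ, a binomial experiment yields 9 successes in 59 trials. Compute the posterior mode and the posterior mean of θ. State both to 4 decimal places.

Posterior: Beta(8+9, 6+50) = Beta(17, 56).
Mode = (17−1)/(17+56−2) = 16/71 = 0.2254.
Mean = 17/(17+56) = 17/73 = 0.2329.
Mean > mode: the posterior has a right tail.

θ_MAP = 0.2254, E[θ|data] = 0.2329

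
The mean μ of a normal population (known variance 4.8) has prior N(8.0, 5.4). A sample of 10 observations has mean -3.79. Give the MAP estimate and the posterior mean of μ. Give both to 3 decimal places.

Posterior for μ is Normal. Precision-weighted mean: (1/5.4·8.0 + 10/4.8·-3.79) / (1/5.4 + 10/4.8) = -2.828.
A Normal posterior is symmetric, so mode = mean.

μ_MAP = -2.828, E[μ|data] = -2.828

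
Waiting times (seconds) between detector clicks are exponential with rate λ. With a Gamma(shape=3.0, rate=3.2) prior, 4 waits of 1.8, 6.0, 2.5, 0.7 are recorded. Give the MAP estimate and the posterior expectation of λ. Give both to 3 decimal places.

Σ times = 11.0. Posterior: Gamma(shape = 3.0+4 = 7.0, rate = 3.2+11.0 = 14.2).
Mode = (α−1)/β = 6.0/14.2 = 0.423.
Mean = α/β = 7.0/14.2 = 0.493.
Mean > mode: the posterior has a right tail.

MAP estimate = 0.423, posterior expectation = 0.493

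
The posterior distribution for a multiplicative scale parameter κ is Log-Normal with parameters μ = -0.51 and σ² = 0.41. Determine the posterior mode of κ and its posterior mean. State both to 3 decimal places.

κ_MAP = 0.399, E[κ|data] = 0.737

Mode = exp(μ − σ²) = exp(-0.92) = 0.399.
Mean = exp(μ + σ²/2) = exp(-0.305) = 0.737.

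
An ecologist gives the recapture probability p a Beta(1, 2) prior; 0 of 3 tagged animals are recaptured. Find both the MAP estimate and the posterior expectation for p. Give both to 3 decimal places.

Posterior: Beta(1+0, 2+3) = Beta(1, 5).
Since α = 1 ≤ 1 and β > 1, the Beta density is monotone decreasing on [0,1]; the mode is at 0.
Mean = 1/(1+5) = 0.167.
Mean > mode: the posterior has a right tail.

MAP = 0.000; posterior mean = 0.167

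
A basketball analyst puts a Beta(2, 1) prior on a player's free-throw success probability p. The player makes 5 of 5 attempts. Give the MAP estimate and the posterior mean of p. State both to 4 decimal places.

Posterior: Beta(2+5, 1+0) = Beta(7, 1).
Since β = 1 ≤ 1 and α > 1, the Beta density is monotone increasing on [0,1]; the mode is at 1.
Mean = 7/(7+1) = 0.8750.

p_MAP = 1.0000, E[p|data] = 0.8750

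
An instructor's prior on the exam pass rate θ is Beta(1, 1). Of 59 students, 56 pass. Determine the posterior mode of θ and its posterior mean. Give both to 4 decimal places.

Posterior: Beta(1+56, 1+3) = Beta(57, 4).
Mode = (57−1)/(57+4−2) = 56/59 = 0.9492.
With a flat prior the MAP equals the MLE, 56/59.
Mean = 57/(57+4) = 57/61 = 0.9344.

MAP: 0.9492. Posterior mean: 0.9344.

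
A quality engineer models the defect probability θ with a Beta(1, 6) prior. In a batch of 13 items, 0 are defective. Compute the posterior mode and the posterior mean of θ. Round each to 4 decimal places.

θ_MAP = 0.0000, E[θ|data] = 0.0500

Posterior: Beta(1+0, 6+13) = Beta(1, 19).
Since α = 1 ≤ 1 and β > 1, the Beta density is monotone decreasing on [0,1]; the mode is at 0.
Mean = 1/(1+19) = 0.0500.
The posterior is right-skewed, so the mean exceeds the mode.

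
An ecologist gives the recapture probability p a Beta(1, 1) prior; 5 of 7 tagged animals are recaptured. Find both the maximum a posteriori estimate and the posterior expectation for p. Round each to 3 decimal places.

MAP = 0.714; posterior mean = 0.667

Posterior: Beta(1+5, 1+2) = Beta(6, 3).
Mode = (6−1)/(6+3−2) = 5/7 = 0.714.
With a flat prior the MAP equals the MLE, 5/7.
Mean = 6/(6+3) = 6/9 = 0.667.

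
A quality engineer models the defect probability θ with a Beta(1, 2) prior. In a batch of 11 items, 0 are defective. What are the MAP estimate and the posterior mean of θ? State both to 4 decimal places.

MAP: 0.0000. Posterior mean: 0.0714.

Posterior: Beta(1+0, 2+11) = Beta(1, 13).
Since α = 1 ≤ 1 and β > 1, the Beta density is monotone decreasing on [0,1]; the mode is at 0.
Mean = 1/(1+13) = 0.0714.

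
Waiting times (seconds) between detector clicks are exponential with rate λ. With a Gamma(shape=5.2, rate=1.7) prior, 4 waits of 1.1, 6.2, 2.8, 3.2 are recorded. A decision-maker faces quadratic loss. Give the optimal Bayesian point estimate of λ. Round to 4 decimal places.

0.6133

Σ times = 13.3. Posterior: Gamma(shape = 5.2+4 = 9.2, rate = 1.7+13.3 = 15.0).
Mode = (α−1)/β = 8.2/15.0 = 0.5467.
Mean = α/β = 9.2/15.0 = 0.6133.
Quadratic loss ⇒ the optimal estimator is the posterior mean.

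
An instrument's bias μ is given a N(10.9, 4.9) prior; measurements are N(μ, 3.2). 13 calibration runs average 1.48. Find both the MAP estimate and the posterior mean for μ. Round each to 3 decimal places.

Posterior for μ is Normal. Precision-weighted mean: (1/4.9·10.9 + 13/3.2·1.48) / (1/4.9 + 13/3.2) = 1.931.
A Normal posterior is symmetric, so mode = mean.

MAP: 1.931. Posterior mean: 1.931.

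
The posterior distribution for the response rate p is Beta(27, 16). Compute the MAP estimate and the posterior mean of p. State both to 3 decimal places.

Mode = (27−1)/(27+16−2) = 26/41 = 0.634.
Mean = 27/(27+16) = 27/43 = 0.628.
Mode > mean: the posterior has a left tail.

p_MAP = 0.634, E[p|data] = 0.628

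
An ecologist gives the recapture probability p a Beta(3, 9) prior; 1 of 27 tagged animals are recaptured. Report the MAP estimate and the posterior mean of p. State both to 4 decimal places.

Posterior: Beta(3+1, 9+26) = Beta(4, 35).
Mode = (4−1)/(4+35−2) = 3/37 = 0.0811.
Mean = 4/(4+35) = 4/39 = 0.1026.

MAP = 0.0811; posterior mean = 0.1026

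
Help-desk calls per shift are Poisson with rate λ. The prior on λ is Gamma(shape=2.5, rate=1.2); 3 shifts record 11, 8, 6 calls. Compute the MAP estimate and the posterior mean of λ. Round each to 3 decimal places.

λ_MAP = 6.310, E[λ|data] = 6.548

Σ counts = 25. Posterior: Gamma(shape = 2.5+25 = 27.5, rate = 1.2+3 = 4.2).
Mode = (α−1)/β = 26.5/4.2 = 6.310.
Mean = α/β = 27.5/4.2 = 6.548.
Mean > mode: the posterior has a right tail.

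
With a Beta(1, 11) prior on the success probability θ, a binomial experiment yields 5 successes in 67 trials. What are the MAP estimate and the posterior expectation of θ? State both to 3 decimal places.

Posterior: Beta(1+5, 11+62) = Beta(6, 73).
Mode = (6−1)/(6+73−2) = 5/77 = 0.065.
Mean = 6/(6+73) = 6/79 = 0.076.
Right-skewed posterior ⇒ mode < mean.

MAP = 0.065, posterior mean = 0.076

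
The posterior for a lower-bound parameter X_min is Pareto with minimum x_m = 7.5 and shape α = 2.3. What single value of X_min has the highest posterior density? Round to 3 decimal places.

7.500

The Pareto density is strictly decreasing on [x_m, ∞), so the mode is x_m = 7.500.
Mean = α·x_m/(α−1) = 2.3·7.5/1.3 = 13.269.
This is the posterior mode — the MAP estimate.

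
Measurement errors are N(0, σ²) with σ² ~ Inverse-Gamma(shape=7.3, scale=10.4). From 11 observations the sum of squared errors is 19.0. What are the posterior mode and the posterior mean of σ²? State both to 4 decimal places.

MAP = 1.4420; posterior mean = 1.6864

Posterior: Inverse-Gamma(shape = 7.3+11/2 = 12.8, scale = 10.4+19.0/2 = 19.9).
Mode = β/(α+1) = 19.9/13.8 = 1.4420.
Mean = β/(α−1) = 19.9/11.8 = 1.6864.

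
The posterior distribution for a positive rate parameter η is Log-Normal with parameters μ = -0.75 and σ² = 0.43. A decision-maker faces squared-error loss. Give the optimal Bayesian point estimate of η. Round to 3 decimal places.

Mode = exp(μ − σ²) = exp(-1.18) = 0.307.
Mean = exp(μ + σ²/2) = exp(-0.535) = 0.586.
Squared-error loss ⇒ the optimal estimator is the posterior mean.

0.586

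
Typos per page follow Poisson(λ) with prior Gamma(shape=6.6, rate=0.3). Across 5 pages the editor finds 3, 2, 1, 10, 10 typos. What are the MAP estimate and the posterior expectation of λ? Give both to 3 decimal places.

MAP: 5.962. Posterior mean: 6.151.

Σ counts = 26. Posterior: Gamma(shape = 6.6+26 = 32.6, rate = 0.3+5 = 5.3).
Mode = (α−1)/β = 31.6/5.3 = 5.962.
Mean = α/β = 32.6/5.3 = 6.151.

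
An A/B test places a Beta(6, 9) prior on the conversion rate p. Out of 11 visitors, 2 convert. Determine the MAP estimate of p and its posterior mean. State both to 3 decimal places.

MAP = 0.292; posterior mean = 0.308

Posterior: Beta(6+2, 9+9) = Beta(8, 18).
Mode = (8−1)/(8+18−2) = 7/24 = 0.292.
Mean = 8/(8+18) = 8/26 = 0.308.
Mean > mode: the posterior has a right tail.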